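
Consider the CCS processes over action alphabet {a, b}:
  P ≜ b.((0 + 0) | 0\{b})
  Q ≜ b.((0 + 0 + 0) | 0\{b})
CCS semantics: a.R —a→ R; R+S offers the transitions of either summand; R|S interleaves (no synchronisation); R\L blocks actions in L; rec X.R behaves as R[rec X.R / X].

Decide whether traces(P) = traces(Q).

traces(P) = traces(Q)

P's transition system — 2 states:
  p0 = b.((0 + 0) | 0\{b}) has moves ··b··> p1
  p1 = (0 + 0) | 0\{b} has moves deadlocked
Q's transition system — 2 states:
  q0 = b.((0 + 0 + 0) | 0\{b}) has moves ··b··> q1
  q1 = (0 + 0 + 0) | 0\{b} has moves deadlocked
Partition-refinement fixed point:
  B0 = {p0, q0}
  B1 = {p1, q1}
p0 ∈ B0, q0 ∈ B0 → same block
Bisimilar ⇒ trace-equivalent.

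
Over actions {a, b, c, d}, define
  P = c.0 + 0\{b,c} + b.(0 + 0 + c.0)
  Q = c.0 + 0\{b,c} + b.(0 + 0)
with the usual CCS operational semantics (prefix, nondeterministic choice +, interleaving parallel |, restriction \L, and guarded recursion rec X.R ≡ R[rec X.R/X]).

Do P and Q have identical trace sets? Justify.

traces(P) ≠ traces(Q) — witness ⟨bc⟩

Reachable graph of P (3 states):
  m0 = c.0 + 0\{b,c} + b.(0 + 0 + c.0) has moves --b--▸ m1, --c--▸ m2
  m1 = 0 + 0 + c.0 has moves --c--▸ m2
  m2 = 0 has moves stopped
Reachable graph of Q (3 states):
  n0 = c.0 + 0\{b,c} + b.(0 + 0) has moves --b--▸ n1, --c--▸ n2
  n1 = 0 + 0 has moves stopped
  n2 = 0 has moves stopped
Executing bc from P (initial set {m0}):
  step 1 (b): {m1}
  step 2 (c): {m2}
  ✓ P
Executing bc from Q (initial set {n0}):
  step 1 (b): {n1}
  step 2 (c): ∅ (Q stuck)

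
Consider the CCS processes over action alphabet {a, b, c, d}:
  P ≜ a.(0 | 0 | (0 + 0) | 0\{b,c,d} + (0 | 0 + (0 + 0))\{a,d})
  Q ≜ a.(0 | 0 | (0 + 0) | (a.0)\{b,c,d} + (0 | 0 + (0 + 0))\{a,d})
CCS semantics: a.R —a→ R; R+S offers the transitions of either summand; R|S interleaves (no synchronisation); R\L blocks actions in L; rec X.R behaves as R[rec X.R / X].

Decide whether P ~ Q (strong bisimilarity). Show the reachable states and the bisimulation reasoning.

P's transition system — 2 states:
  u0 = a.(0 | 0 | (0 + 0) | 0\{b,c,d} + (0 | 0 + (0 + 0))\{a,d}) | —a→ u1
  u1 = 0 | 0 | (0 + 0) | 0\{b,c,d} + (0 | 0 + (0 + 0))\{a,d} | stopped
Q's transition system — 3 states:
  v0 = a.(0 | 0 | (0 + 0) | (a.0)\{b,c,d} + (0 | 0 + (0 + 0))\{a,d}) | —a→ v1
  v1 = 0 | 0 | (0 + 0) | (a.0)\{b,c,d} + (0 | 0 + (0 + 0))\{a,d} | —a→ v2
  v2 = 0 | 0 | (0 + 0) | 0\{b,c,d} | stopped
Coarsest stable partition (strong bisimilarity classes):
  B0 = {u0, v1}
  B1 = {u1, v2}
  B2 = {v0}
u0 ∈ B0, v0 ∈ B2 → different blocks

NO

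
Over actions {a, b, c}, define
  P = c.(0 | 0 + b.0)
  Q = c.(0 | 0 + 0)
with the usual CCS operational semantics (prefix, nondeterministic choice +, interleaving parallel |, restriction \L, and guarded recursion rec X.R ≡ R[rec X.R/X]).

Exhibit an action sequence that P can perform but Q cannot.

cb

P's transition system — 3 states:
  u0 = c.(0 | 0 + b.0) | -c-> u1
  u1 = 0 | 0 + b.0 | -b-> u2
  u2 = 0 | stopped
Q's transition system — 2 states:
  v0 = c.(0 | 0 + 0) | -c-> v1
  v1 = 0 | 0 + 0 | stopped
Executing cb from P (initial set {u0}):
  step 1 (c): {u1}
  step 2 (b): {u2}
  P completes σ.
Executing cb from Q (initial set {v0}):
  step 1 (c): {v1}
  step 2 (b): ∅  — Q cannot continue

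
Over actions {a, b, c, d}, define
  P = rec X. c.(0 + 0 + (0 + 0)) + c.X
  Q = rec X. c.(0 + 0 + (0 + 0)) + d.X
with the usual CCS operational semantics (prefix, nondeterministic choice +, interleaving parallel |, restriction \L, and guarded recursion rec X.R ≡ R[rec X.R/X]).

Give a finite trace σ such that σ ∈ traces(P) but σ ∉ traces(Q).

cc

LTS(P): 2 reachable states
  s0 = rec X. c.(0 + 0 + (0 + 0)) + c.X ⊢ =c=> s0, =c=> s1
  s1 = 0 + 0 + (0 + 0) ⊢ deadlocked
LTS(Q): 2 reachable states
  t0 = rec X. c.(0 + 0 + (0 + 0)) + d.X ⊢ =c=> t1, =d=> t0
  t1 = 0 + 0 + (0 + 0) ⊢ deadlocked
Run σ = ⟨cc⟩ on P: start {s0}
  after c @ step 1: {s0, s1}
  after c @ step 2: {s0, s1}
  ✓ P
Run σ = ⟨cc⟩ on Q: start {t0}
  after c @ step 1: {t1}
  after c @ step 2: ∅ (Q stuck)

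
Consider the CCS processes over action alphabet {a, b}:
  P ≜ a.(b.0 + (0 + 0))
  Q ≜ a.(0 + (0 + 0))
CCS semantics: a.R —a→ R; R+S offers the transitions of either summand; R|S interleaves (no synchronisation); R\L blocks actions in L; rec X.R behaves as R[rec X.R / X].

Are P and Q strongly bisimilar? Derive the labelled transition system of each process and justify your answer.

Reachable graph of P (3 states):
  m0 = a.(b.0 + (0 + 0)) | --a--▸ m1
  m1 = b.0 + (0 + 0) | --b--▸ m2
  m2 = 0 | (no moves)
Reachable graph of Q (2 states):
  n0 = a.(0 + (0 + 0)) | --a--▸ n1
  n1 = 0 + (0 + 0) | (no moves)
Partition-refinement fixed point:
  B0 = {m0}
  B1 = {m1}
  B2 = {m2, n1}
  B3 = {n0}
m0 ∈ B0, n0 ∈ B3 → different blocks

NO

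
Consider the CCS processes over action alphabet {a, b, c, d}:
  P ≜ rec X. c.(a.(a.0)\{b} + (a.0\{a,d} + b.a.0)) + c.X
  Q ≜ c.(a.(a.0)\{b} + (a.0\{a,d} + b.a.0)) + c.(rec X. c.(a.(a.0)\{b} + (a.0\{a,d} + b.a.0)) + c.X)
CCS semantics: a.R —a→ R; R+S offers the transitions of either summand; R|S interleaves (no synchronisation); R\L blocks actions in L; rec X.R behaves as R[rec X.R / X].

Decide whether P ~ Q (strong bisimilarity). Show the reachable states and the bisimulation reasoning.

P's transition system — 7 states:
  m0 = rec X. c.(a.(a.0)\{b} + (a.0\{a,d} + b.a.0)) + c.X → --c--▸ m0, --c--▸ m1
  m1 = a.(a.0)\{b} + (a.0\{a,d} + b.a.0) → --a--▸ m2, --a--▸ m3, --b--▸ m4
  m2 = (a.0)\{b} → --a--▸ m5
  m3 = 0\{a,d} → stopped
  m4 = a.0 → --a--▸ m6
  m5 = 0\{b} → stopped
  m6 = 0 → stopped
Q's transition system — 8 states:
  n0 = c.(a.(a.0)\{b} + (a.0\{a,d} + b.a.0)) + c.(rec X. c.(a.(a.0)\{b} + (a.0\{a,d} + b.a.0)) + c.X) → --c--▸ n1, --c--▸ n2
  n1 = a.(a.0)\{b} + (a.0\{a,d} + b.a.0) → --a--▸ n3, --a--▸ n4, --b--▸ n5
  n2 = rec X. c.(a.(a.0)\{b} + (a.0\{a,d} + b.a.0)) + c.X → --c--▸ n1, --c--▸ n2
  n3 = (a.0)\{b} → --a--▸ n6
  n4 = 0\{a,d} → stopped
  n5 = a.0 → --a--▸ n7
  n6 = 0\{b} → stopped
  n7 = 0 → stopped
Partition-refinement fixed point:
  B0 = {m0, n0, n2}
  B1 = {m1, n1}
  B2 = {m3, m5, m6, n4, n6, n7}
  B3 = {m2, m4, n3, n5}
m0 ∈ B0, n0 ∈ B0 → same block

YES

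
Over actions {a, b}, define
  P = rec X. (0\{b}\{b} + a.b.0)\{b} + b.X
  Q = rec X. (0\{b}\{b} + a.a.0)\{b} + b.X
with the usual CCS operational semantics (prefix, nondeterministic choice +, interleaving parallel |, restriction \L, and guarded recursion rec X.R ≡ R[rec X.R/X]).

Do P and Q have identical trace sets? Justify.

trace-distinct — witness ⟨aa⟩

Reachable graph of P (2 states):
  s0 = rec X. (0\{b}\{b} + a.b.0)\{b} + b.X | --a--▸ s1, --b--▸ s0
  s1 = (b.0)\{b} | ·
Reachable graph of Q (3 states):
  t0 = rec X. (0\{b}\{b} + a.a.0)\{b} + b.X | --a--▸ t1, --b--▸ t0
  t1 = (a.0)\{b} | --a--▸ t2
  t2 = 0\{b} | ·
Executing aa from Q (initial set {t0}):
  [1] a ⇒ {t1}
  [2] a ⇒ {t2}
  Q completes σ.
Executing aa from P (initial set {s0}):
  [1] a ⇒ {s1}
  [2] a ⇒ ∅  — P cannot continue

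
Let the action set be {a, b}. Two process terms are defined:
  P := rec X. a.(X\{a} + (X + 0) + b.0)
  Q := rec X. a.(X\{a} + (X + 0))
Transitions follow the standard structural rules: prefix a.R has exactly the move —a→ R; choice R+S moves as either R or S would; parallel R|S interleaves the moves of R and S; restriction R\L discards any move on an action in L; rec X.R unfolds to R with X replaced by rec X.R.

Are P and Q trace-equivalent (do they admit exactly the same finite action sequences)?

NO — witness ⟨ab⟩

LTS(P): 3 reachable states
  s0 = rec X. a.(X\{a} + (X + 0) + b.0) | --a--▸ s1
  s1 = (rec X. a.(X\{a} + (X + 0) + b.0))\{a} + ((rec X. a.(X\{a} + (X + 0) + b.0)) + 0) + b.0 | --a--▸ s1, --b--▸ s2
  s2 = 0 | deadlocked
LTS(Q): 2 reachable states
  t0 = rec X. a.(X\{a} + (X + 0)) | --a--▸ t1
  t1 = (rec X. a.(X\{a} + (X + 0)))\{a} + ((rec X. a.(X\{a} + (X + 0))) + 0) | --a--▸ t1
Executing ab from P (initial set {s0}):
  step 1 (a): {s1}
  step 2 (b): {s2}
  P completes σ.
Executing ab from Q (initial set {t0}):
  step 1 (a): {t1}
  step 2 (b): ∅ (Q stuck)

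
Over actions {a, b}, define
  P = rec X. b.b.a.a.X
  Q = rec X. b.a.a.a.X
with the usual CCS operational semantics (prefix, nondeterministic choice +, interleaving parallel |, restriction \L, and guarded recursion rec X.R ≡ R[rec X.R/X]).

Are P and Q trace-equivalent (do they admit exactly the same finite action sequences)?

Reachable graph of P (4 states):
  p0 = rec X. b.b.a.a.X ⊢ —b→ p1
  p1 = b.a.a.(rec X. b.b.a.a.X) ⊢ —b→ p2
  p2 = a.a.(rec X. b.b.a.a.X) ⊢ —a→ p3
  p3 = a.(rec X. b.b.a.a.X) ⊢ —a→ p0
Reachable graph of Q (4 states):
  q0 = rec X. b.a.a.a.X ⊢ —b→ q1
  q1 = a.a.a.(rec X. b.a.a.a.X) ⊢ —a→ q2
  q2 = a.a.(rec X. b.a.a.a.X) ⊢ —a→ q3
  q3 = a.(rec X. b.a.a.a.X) ⊢ —a→ q0
Trace ⟨bb⟩ through P, begin at {p0}:
  [1] b ⇒ {p1}
  [2] b ⇒ {p2}
  — P admits the full trace.
Trace ⟨bb⟩ through Q, begin at {q0}:
  [1] b ⇒ {q1}
  [2] b ⇒ ∅  — Q cannot continue

NO — witness ⟨bb⟩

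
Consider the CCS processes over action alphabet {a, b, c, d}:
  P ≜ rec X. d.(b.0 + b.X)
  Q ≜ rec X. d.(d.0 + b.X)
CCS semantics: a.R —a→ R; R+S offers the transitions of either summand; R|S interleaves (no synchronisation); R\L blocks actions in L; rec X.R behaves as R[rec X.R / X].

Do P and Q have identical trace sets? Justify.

P's transition system — 3 states:
  s0 = rec X. d.(b.0 + b.X) :: -d-> s1
  s1 = b.0 + b.(rec X. d.(b.0 + b.X)) :: -b-> s0, -b-> s2
  s2 = 0 :: ∅
Q's transition system — 3 states:
  t0 = rec X. d.(d.0 + b.X) :: -d-> t1
  t1 = d.0 + b.(rec X. d.(d.0 + b.X)) :: -b-> t0, -d-> t2
  t2 = 0 :: ∅
Executing dd from Q (initial set {t0}):
  step 1 (d): {t1}
  step 2 (d): {t2}
  Q completes σ.
Executing dd from P (initial set {s0}):
  step 1 (d): {s1}
  step 2 (d): ∅ (P stuck)

NO — witness ⟨dd⟩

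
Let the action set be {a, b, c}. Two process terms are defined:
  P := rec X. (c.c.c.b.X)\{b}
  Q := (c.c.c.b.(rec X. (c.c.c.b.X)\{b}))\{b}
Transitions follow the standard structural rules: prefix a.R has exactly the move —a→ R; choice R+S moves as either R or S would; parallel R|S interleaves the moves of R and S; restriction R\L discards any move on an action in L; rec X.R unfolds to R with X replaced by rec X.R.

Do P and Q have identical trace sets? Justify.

trace-equivalent

Reachable graph of P (4 states):
  s0 = rec X. (c.c.c.b.X)\{b} ⊢ --c--▸ s1
  s1 = (c.c.b.(rec X. (c.c.c.b.X)\{b}))\{b} ⊢ --c--▸ s2
  s2 = (c.b.(rec X. (c.c.c.b.X)\{b}))\{b} ⊢ --c--▸ s3
  s3 = (b.(rec X. (c.c.c.b.X)\{b}))\{b} ⊢ ∅
Reachable graph of Q (4 states):
  t0 = (c.c.c.b.(rec X. (c.c.c.b.X)\{b}))\{b} ⊢ --c--▸ t1
  t1 = (c.c.b.(rec X. (c.c.c.b.X)\{b}))\{b} ⊢ --c--▸ t2
  t2 = (c.b.(rec X. (c.c.c.b.X)\{b}))\{b} ⊢ --c--▸ t3
  t3 = (b.(rec X. (c.c.c.b.X)\{b}))\{b} ⊢ ∅
Coarsest stable partition (strong bisimilarity classes):
  B0 = {s0, t0}
  B1 = {s1, t1}
  B2 = {s2, t2}
  B3 = {s3, t3}
s0 ∈ B0, t0 ∈ B0 → same block
Bisimilar ⇒ trace-equivalent.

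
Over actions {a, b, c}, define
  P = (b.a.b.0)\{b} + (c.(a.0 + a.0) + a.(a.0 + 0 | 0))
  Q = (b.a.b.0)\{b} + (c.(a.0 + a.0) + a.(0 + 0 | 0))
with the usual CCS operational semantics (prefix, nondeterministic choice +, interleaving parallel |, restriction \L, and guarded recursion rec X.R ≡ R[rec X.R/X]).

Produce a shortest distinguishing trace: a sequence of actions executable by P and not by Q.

aa

Reachable graph of P (4 states):
  s0 = (b.a.b.0)\{b} + (c.(a.0 + a.0) + a.(a.0 + 0 | 0)) → ··a··> s1, ··c··> s2
  s1 = a.0 + 0 | 0 → ··a··> s3
  s2 = a.0 + a.0 → ··a··> s3
  s3 = 0 → ·
Reachable graph of Q (4 states):
  t0 = (b.a.b.0)\{b} + (c.(a.0 + a.0) + a.(0 + 0 | 0)) → ··a··> t1, ··c··> t2
  t1 = 0 + 0 | 0 → ·
  t2 = a.0 + a.0 → ··a··> t3
  t3 = 0 → ·
Trace ⟨aa⟩ through P, begin at {s0}:
  [1] a ⇒ {s1}
  [2] a ⇒ {s3}
  — P admits the full trace.
Trace ⟨aa⟩ through Q, begin at {t0}:
  [1] a ⇒ {t1}
  [2] a ⇒ ∅  — Q cannot continue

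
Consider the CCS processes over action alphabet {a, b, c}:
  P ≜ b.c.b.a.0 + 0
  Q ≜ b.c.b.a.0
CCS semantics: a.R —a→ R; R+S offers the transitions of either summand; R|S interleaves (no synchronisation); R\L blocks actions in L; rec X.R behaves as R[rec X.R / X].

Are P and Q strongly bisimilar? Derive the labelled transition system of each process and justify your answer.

P's transition system — 5 states:
  p0 = b.c.b.a.0 + 0 → —b→ p1
  p1 = c.b.a.0 → —c→ p2
  p2 = b.a.0 → —b→ p3
  p3 = a.0 → —a→ p4
  p4 = 0 → deadlocked
Q's transition system — 5 states:
  q0 = b.c.b.a.0 → —b→ q1
  q1 = c.b.a.0 → —c→ q2
  q2 = b.a.0 → —b→ q3
  q3 = a.0 → —a→ q4
  q4 = 0 → deadlocked
Bisimilarity quotient blocks:
  B0 = {p0, q0}
  B1 = {p1, q1}
  B2 = {p2, q2}
  B3 = {p3, q3}
  B4 = {p4, q4}
p0 ∈ B0, q0 ∈ B0 → same block

bisimilar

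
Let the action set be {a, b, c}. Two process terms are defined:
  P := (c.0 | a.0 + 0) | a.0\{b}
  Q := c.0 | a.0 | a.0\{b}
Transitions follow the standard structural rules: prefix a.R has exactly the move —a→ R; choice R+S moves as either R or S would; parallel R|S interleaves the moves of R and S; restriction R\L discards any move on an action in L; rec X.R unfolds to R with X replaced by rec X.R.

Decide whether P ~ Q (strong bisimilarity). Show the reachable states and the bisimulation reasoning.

LTS(P): 8 reachable states
  m0 = (c.0 | a.0 + 0) | a.0\{b} has moves -a-> m1, -a-> m2, -c-> m3
  m1 = (c.0 | a.0 + 0) | 0\{b} has moves -a-> m4, -c-> m5
  m2 = c.0 | 0 | a.0\{b} has moves -a-> m4, -c-> m6
  m3 = 0 | a.0 | a.0\{b} has moves -a-> m5, -a-> m6
  m4 = c.0 | 0 | 0\{b} has moves -c-> m7
  m5 = 0 | a.0 | 0\{b} has moves -a-> m7
  m6 = 0 | 0 | a.0\{b} has moves -a-> m7
  m7 = 0 | 0 | 0\{b} has moves deadlocked
LTS(Q): 8 reachable states
  n0 = c.0 | a.0 | a.0\{b} has moves -a-> n1, -a-> n2, -c-> n3
  n1 = c.0 | 0 | a.0\{b} has moves -a-> n4, -c-> n5
  n2 = c.0 | a.0 | 0\{b} has moves -a-> n4, -c-> n6
  n3 = 0 | a.0 | a.0\{b} has moves -a-> n5, -a-> n6
  n4 = c.0 | 0 | 0\{b} has moves -c-> n7
  n5 = 0 | 0 | a.0\{b} has moves -a-> n7
  n6 = 0 | a.0 | 0\{b} has moves -a-> n7
  n7 = 0 | 0 | 0\{b} has moves deadlocked
Bisimilarity quotient blocks:
  B0 = {m0, n0}
  B1 = {m1, m2, n1, n2}
  B2 = {m4, n4}
  B3 = {m7, n7}
  B4 = {m5, m6, n5, n6}
  B5 = {m3, n3}
m0 ∈ B0, n0 ∈ B0 → same block

YES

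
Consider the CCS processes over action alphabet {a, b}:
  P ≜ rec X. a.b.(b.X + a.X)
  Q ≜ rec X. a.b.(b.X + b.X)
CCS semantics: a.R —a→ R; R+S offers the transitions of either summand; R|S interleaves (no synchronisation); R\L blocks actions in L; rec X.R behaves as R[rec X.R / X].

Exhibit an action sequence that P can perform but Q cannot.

P's transition system — 3 states:
  m0 = rec X. a.b.(b.X + a.X) ⊢ --a--▸ m1
  m1 = b.(b.(rec X. a.b.(b.X + a.X)) + a.(rec X. a.b.(b.X + a.X))) ⊢ --b--▸ m2
  m2 = b.(rec X. a.b.(b.X + a.X)) + a.(rec X. a.b.(b.X + a.X)) ⊢ --a--▸ m0, --b--▸ m0
Q's transition system — 3 states:
  n0 = rec X. a.b.(b.X + b.X) ⊢ --a--▸ n1
  n1 = b.(b.(rec X. a.b.(b.X + b.X)) + b.(rec X. a.b.(b.X + b.X))) ⊢ --b--▸ n2
  n2 = b.(rec X. a.b.(b.X + b.X)) + b.(rec X. a.b.(b.X + b.X)) ⊢ --b--▸ n0
Executing aba from P (initial set {m0}):
  step 1 (a): {m1}
  step 2 (b): {m2}
  step 3 (a): {m0}
  — P admits the full trace.
Executing aba from Q (initial set {n0}):
  step 1 (a): {n1}
  step 2 (b): {n2}
  step 3 (a): ∅ (Q stuck)

aba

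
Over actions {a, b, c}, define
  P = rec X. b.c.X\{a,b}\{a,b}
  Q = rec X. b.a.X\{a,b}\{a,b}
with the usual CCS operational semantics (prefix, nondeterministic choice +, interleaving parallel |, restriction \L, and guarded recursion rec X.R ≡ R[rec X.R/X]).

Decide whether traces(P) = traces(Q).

trace-distinct — witness ⟨bc⟩

Reachable graph of P (3 states):
  s0 = rec X. b.c.X\{a,b}\{a,b} → --b--▸ s1
  s1 = c.(rec X. b.c.X\{a,b}\{a,b})\{a,b}\{a,b} → --c--▸ s2
  s2 = (rec X. b.c.X\{a,b}\{a,b})\{a,b}\{a,b} → stopped
Reachable graph of Q (3 states):
  t0 = rec X. b.a.X\{a,b}\{a,b} → --b--▸ t1
  t1 = a.(rec X. b.a.X\{a,b}\{a,b})\{a,b}\{a,b} → --a--▸ t2
  t2 = (rec X. b.a.X\{a,b}\{a,b})\{a,b}\{a,b} → stopped
Trace ⟨bc⟩ through P, begin at {s0}:
  after b @ step 1: {s1}
  after c @ step 2: {s2}
  P completes σ.
Trace ⟨bc⟩ through Q, begin at {t0}:
  after b @ step 1: {t1}
  after c @ step 2: no successor for Q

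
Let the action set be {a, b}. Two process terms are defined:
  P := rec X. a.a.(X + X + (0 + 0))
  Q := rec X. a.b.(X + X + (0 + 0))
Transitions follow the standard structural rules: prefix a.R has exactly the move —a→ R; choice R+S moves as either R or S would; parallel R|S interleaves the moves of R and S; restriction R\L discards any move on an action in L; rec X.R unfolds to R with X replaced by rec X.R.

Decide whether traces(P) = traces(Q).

traces(P) ≠ traces(Q) — witness ⟨aa⟩

LTS(P): 3 reachable states
  u0 = rec X. a.a.(X + X + (0 + 0)) | —a→ u1
  u1 = a.((rec X. a.a.(X + X + (0 + 0))) + (rec X. a.a.(X + X + (0 + 0))) + (0 + 0)) | —a→ u2
  u2 = (rec X. a.a.(X + X + (0 + 0))) + (rec X. a.a.(X + X + (0 + 0))) + (0 + 0) | —a→ u1
LTS(Q): 3 reachable states
  v0 = rec X. a.b.(X + X + (0 + 0)) | —a→ v1
  v1 = b.((rec X. a.b.(X + X + (0 + 0))) + (rec X. a.b.(X + X + (0 + 0))) + (0 + 0)) | —b→ v2
  v2 = (rec X. a.b.(X + X + (0 + 0))) + (rec X. a.b.(X + X + (0 + 0))) + (0 + 0) | —a→ v1
Trace ⟨aa⟩ through P, begin at {u0}:
  after a @ step 1: {u1}
  after a @ step 2: {u2}
  ✓ P
Trace ⟨aa⟩ through Q, begin at {v0}:
  after a @ step 1: {v1}
  after a @ step 2: no successor for Q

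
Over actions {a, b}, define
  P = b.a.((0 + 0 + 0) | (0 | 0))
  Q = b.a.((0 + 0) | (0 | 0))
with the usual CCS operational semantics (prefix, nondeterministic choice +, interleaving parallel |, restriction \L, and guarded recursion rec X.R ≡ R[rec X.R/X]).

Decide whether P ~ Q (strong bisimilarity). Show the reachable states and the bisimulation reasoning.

P's transition system — 3 states:
  s0 = b.a.((0 + 0 + 0) | (0 | 0)) ⊢ —b→ s1
  s1 = a.((0 + 0 + 0) | (0 | 0)) ⊢ —a→ s2
  s2 = (0 + 0 + 0) | (0 | 0) ⊢ (no moves)
Q's transition system — 3 states:
  t0 = b.a.((0 + 0) | (0 | 0)) ⊢ —b→ t1
  t1 = a.((0 + 0) | (0 | 0)) ⊢ —a→ t2
  t2 = (0 + 0) | (0 | 0) ⊢ (no moves)
Bisimilarity quotient blocks:
  B0 = {s0, t0}
  B1 = {s1, t1}
  B2 = {s2, t2}
s0 ∈ B0, t0 ∈ B0 → same block

P ~ Q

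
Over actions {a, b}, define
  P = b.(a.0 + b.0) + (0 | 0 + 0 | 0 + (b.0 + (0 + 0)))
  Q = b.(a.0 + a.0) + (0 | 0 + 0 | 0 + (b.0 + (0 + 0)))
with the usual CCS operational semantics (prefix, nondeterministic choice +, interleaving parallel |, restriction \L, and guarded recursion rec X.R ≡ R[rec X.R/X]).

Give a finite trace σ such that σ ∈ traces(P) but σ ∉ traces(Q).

P's transition system — 3 states:
  p0 = b.(a.0 + b.0) + (0 | 0 + 0 | 0 + (b.0 + (0 + 0))) ⊢ -b-> p1, -b-> p2
  p1 = 0 ⊢ stopped
  p2 = a.0 + b.0 ⊢ -a-> p1, -b-> p1
Q's transition system — 3 states:
  q0 = b.(a.0 + a.0) + (0 | 0 + 0 | 0 + (b.0 + (0 + 0))) ⊢ -b-> q1, -b-> q2
  q1 = 0 ⊢ stopped
  q2 = a.0 + a.0 ⊢ -a-> q1
Run σ = ⟨bb⟩ on P: start {p0}
  after b @ step 1: {p1, p2}
  after b @ step 2: {p1}
  P completes σ.
Run σ = ⟨bb⟩ on Q: start {q0}
  after b @ step 1: {q1, q2}
  after b @ step 2: no successor for Q

bb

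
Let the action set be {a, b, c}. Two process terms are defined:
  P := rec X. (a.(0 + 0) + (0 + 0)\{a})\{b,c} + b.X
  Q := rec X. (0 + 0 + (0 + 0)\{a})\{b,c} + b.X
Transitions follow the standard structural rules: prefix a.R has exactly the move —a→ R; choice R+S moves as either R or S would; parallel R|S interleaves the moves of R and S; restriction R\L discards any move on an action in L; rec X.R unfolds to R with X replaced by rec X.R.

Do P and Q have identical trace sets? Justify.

P's transition system — 2 states:
  u0 = rec X. (a.(0 + 0) + (0 + 0)\{a})\{b,c} + b.X ⊢ =a=> u1, =b=> u0
  u1 = (0 + 0)\{b,c} ⊢ (no moves)
Q's transition system — 1 states:
  v0 = rec X. (0 + 0 + (0 + 0)\{a})\{b,c} + b.X ⊢ =b=> v0
Executing a from P (initial set {u0}):
  after a @ step 1: {u1}
  P completes σ.
Executing a from Q (initial set {v0}):
  after a @ step 1: ∅  — Q cannot continue

NO — witness ⟨a⟩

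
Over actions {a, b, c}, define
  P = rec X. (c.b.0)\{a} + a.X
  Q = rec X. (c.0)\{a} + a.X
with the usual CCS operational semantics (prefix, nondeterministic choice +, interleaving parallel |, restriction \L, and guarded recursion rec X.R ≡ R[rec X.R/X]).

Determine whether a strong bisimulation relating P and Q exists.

P's transition system — 3 states:
  u0 = rec X. (c.b.0)\{a} + a.X → ··a··> u0, ··c··> u1
  u1 = (b.0)\{a} → ··b··> u2
  u2 = 0\{a} → ∅
Q's transition system — 2 states:
  v0 = rec X. (c.0)\{a} + a.X → ··a··> v0, ··c··> v1
  v1 = 0\{a} → ∅
Coarsest stable partition (strong bisimilarity classes):
  B0 = {u0}
  B1 = {u1}
  B2 = {u2, v1}
  B3 = {v0}
u0 ∈ B0, v0 ∈ B3 → different blocks

not bisimilar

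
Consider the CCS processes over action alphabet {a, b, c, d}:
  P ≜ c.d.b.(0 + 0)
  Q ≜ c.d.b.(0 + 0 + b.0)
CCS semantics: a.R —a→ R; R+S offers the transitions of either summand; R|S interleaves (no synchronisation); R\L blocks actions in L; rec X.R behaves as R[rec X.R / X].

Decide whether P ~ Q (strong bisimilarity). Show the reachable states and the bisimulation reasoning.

P's transition system — 4 states:
  s0 = c.d.b.(0 + 0) has moves --c--▸ s1
  s1 = d.b.(0 + 0) has moves --d--▸ s2
  s2 = b.(0 + 0) has moves --b--▸ s3
  s3 = 0 + 0 has moves ·
Q's transition system — 5 states:
  t0 = c.d.b.(0 + 0 + b.0) has moves --c--▸ t1
  t1 = d.b.(0 + 0 + b.0) has moves --d--▸ t2
  t2 = b.(0 + 0 + b.0) has moves --b--▸ t3
  t3 = 0 + 0 + b.0 has moves --b--▸ t4
  t4 = 0 has moves ·
Bisimilarity quotient blocks:
  B0 = {s0}
  B1 = {s1}
  B2 = {s2, t3}
  B3 = {s3, t4}
  B4 = {t0}
  B5 = {t1}
  B6 = {t2}
s0 ∈ B0, t0 ∈ B4 → different blocks

P ≁ Q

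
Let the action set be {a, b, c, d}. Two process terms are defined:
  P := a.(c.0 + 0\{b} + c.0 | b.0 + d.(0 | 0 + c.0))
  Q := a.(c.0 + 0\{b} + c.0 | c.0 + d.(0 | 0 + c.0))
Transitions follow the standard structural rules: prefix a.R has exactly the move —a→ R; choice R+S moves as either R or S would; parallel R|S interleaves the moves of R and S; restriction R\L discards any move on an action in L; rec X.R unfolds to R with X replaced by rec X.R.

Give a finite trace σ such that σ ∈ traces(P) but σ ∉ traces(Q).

ab

Reachable graph of P (7 states):
  m0 = a.(c.0 + 0\{b} + c.0 | b.0 + d.(0 | 0 + c.0)) :: —a→ m1
  m1 = c.0 + 0\{b} + c.0 | b.0 + d.(0 | 0 + c.0) :: —b→ m2, —c→ m3, —c→ m4, —d→ m5
  m2 = c.0 | 0 :: —c→ m6
  m3 = 0 :: (no moves)
  m4 = 0 | b.0 :: —b→ m6
  m5 = 0 | 0 + c.0 :: —c→ m3
  m6 = 0 | 0 :: (no moves)
Reachable graph of Q (7 states):
  n0 = a.(c.0 + 0\{b} + c.0 | c.0 + d.(0 | 0 + c.0)) :: —a→ n1
  n1 = c.0 + 0\{b} + c.0 | c.0 + d.(0 | 0 + c.0) :: —c→ n2, —c→ n3, —c→ n4, —d→ n5
  n2 = 0 :: (no moves)
  n3 = 0 | c.0 :: —c→ n6
  n4 = c.0 | 0 :: —c→ n6
  n5 = 0 | 0 + c.0 :: —c→ n2
  n6 = 0 | 0 :: (no moves)
Run σ = ⟨ab⟩ on P: start {m0}
  after a @ step 1: {m1}
  after b @ step 2: {m2}
  — P admits the full trace.
Run σ = ⟨ab⟩ on Q: start {n0}
  after a @ step 1: {n1}
  after b @ step 2: ∅  — Q cannot continue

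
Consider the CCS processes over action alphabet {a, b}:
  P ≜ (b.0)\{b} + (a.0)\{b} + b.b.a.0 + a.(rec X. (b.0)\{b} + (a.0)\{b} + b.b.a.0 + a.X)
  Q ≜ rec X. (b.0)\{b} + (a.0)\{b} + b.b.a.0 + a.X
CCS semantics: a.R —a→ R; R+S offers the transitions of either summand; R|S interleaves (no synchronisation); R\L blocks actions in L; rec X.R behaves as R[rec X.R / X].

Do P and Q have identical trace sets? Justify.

trace-equivalent

Reachable graph of P (6 states):
  m0 = (b.0)\{b} + (a.0)\{b} + b.b.a.0 + a.(rec X. (b.0)\{b} + (a.0)\{b} + b.b.a.0 + a.X) :: —a→ m1, —a→ m2, —b→ m3
  m1 = 0\{b} :: deadlocked
  m2 = rec X. (b.0)\{b} + (a.0)\{b} + b.b.a.0 + a.X :: —a→ m1, —a→ m2, —b→ m3
  m3 = b.a.0 :: —b→ m4
  m4 = a.0 :: —a→ m5
  m5 = 0 :: deadlocked
Reachable graph of Q (5 states):
  n0 = rec X. (b.0)\{b} + (a.0)\{b} + b.b.a.0 + a.X :: —a→ n0, —a→ n1, —b→ n2
  n1 = 0\{b} :: deadlocked
  n2 = b.a.0 :: —b→ n3
  n3 = a.0 :: —a→ n4
  n4 = 0 :: deadlocked
Partition-refinement fixed point:
  B0 = {m0, m2, n0}
  B1 = {m3, n2}
  B2 = {m4, n3}
  B3 = {m1, m5, n1, n4}
m0 ∈ B0, n0 ∈ B0 → same block
Bisimilar ⇒ trace-equivalent.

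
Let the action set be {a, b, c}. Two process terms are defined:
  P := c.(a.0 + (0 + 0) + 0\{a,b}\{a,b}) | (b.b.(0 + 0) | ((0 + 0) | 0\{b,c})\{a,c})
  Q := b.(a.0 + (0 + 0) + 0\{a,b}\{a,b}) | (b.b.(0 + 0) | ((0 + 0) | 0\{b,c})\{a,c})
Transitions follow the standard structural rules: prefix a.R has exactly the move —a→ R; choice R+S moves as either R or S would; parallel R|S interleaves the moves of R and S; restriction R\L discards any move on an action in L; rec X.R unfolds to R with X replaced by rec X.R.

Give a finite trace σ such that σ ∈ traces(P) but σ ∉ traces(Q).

c

LTS(P): 9 reachable states
  u0 = c.(a.0 + (0 + 0) + 0\{a,b}\{a,b}) | (b.b.(0 + 0) | ((0 + 0) | 0\{b,c})\{a,c}) has moves -b-> u1, -c-> u2
  u1 = c.(a.0 + (0 + 0) + 0\{a,b}\{a,b}) | (b.(0 + 0) | ((0 + 0) | 0\{b,c})\{a,c}) has moves -b-> u3, -c-> u4
  u2 = (a.0 + (0 + 0) + 0\{a,b}\{a,b}) | (b.b.(0 + 0) | ((0 + 0) | 0\{b,c})\{a,c}) has moves -a-> u5, -b-> u4
  u3 = c.(a.0 + (0 + 0) + 0\{a,b}\{a,b}) | ((0 + 0) | ((0 + 0) | 0\{b,c})\{a,c}) has moves -c-> u6
  u4 = (a.0 + (0 + 0) + 0\{a,b}\{a,b}) | (b.(0 + 0) | ((0 + 0) | 0\{b,c})\{a,c}) has moves -a-> u7, -b-> u6
  u5 = 0 | (b.b.(0 + 0) | ((0 + 0) | 0\{b,c})\{a,c}) has moves -b-> u7
  u6 = (a.0 + (0 + 0) + 0\{a,b}\{a,b}) | ((0 + 0) | ((0 + 0) | 0\{b,c})\{a,c}) has moves -a-> u8
  u7 = 0 | (b.(0 + 0) | ((0 + 0) | 0\{b,c})\{a,c}) has moves -b-> u8
  u8 = 0 | ((0 + 0) | ((0 + 0) | 0\{b,c})\{a,c}) has moves (no moves)
LTS(Q): 9 reachable states
  v0 = b.(a.0 + (0 + 0) + 0\{a,b}\{a,b}) | (b.b.(0 + 0) | ((0 + 0) | 0\{b,c})\{a,c}) has moves -b-> v1, -b-> v2
  v1 = (a.0 + (0 + 0) + 0\{a,b}\{a,b}) | (b.b.(0 + 0) | ((0 + 0) | 0\{b,c})\{a,c}) has moves -a-> v3, -b-> v4
  v2 = b.(a.0 + (0 + 0) + 0\{a,b}\{a,b}) | (b.(0 + 0) | ((0 + 0) | 0\{b,c})\{a,c}) has moves -b-> v4, -b-> v5
  v3 = 0 | (b.b.(0 + 0) | ((0 + 0) | 0\{b,c})\{a,c}) has moves -b-> v6
  v4 = (a.0 + (0 + 0) + 0\{a,b}\{a,b}) | (b.(0 + 0) | ((0 + 0) | 0\{b,c})\{a,c}) has moves -a-> v6, -b-> v7
  v5 = b.(a.0 + (0 + 0) + 0\{a,b}\{a,b}) | ((0 + 0) | ((0 + 0) | 0\{b,c})\{a,c}) has moves -b-> v7
  v6 = 0 | (b.(0 + 0) | ((0 + 0) | 0\{b,c})\{a,c}) has moves -b-> v8
  v7 = (a.0 + (0 + 0) + 0\{a,b}\{a,b}) | ((0 + 0) | ((0 + 0) | 0\{b,c})\{a,c}) has moves -a-> v8
  v8 = 0 | ((0 + 0) | ((0 + 0) | 0\{b,c})\{a,c}) has moves (no moves)
Trace ⟨c⟩ through P, begin at {u0}:
  step 1 (c): {u2}
  ✓ P
Trace ⟨c⟩ through Q, begin at {v0}:
  step 1 (c): ∅ (Q stuck)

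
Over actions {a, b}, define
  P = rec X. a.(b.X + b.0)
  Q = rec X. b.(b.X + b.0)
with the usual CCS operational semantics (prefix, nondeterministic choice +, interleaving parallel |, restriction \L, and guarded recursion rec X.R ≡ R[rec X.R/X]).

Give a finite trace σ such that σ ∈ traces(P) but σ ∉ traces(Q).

LTS(P): 3 reachable states
  s0 = rec X. a.(b.X + b.0) → ··a··> s1
  s1 = b.(rec X. a.(b.X + b.0)) + b.0 → ··b··> s0, ··b··> s2
  s2 = 0 → deadlocked
LTS(Q): 3 reachable states
  t0 = rec X. b.(b.X + b.0) → ··b··> t1
  t1 = b.(rec X. b.(b.X + b.0)) + b.0 → ··b··> t0, ··b··> t2
  t2 = 0 → deadlocked
Run σ = ⟨a⟩ on P: start {s0}
  after a @ step 1: {s1}
  — P admits the full trace.
Run σ = ⟨a⟩ on Q: start {t0}
  after a @ step 1: no successor for Q

a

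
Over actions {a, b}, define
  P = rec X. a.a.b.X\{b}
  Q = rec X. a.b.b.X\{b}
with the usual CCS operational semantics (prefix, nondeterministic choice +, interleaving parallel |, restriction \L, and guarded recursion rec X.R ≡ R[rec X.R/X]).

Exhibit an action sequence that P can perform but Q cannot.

P's transition system — 6 states:
  m0 = rec X. a.a.b.X\{b} → ··a··> m1
  m1 = a.b.(rec X. a.a.b.X\{b})\{b} → ··a··> m2
  m2 = b.(rec X. a.a.b.X\{b})\{b} → ··b··> m3
  m3 = (rec X. a.a.b.X\{b})\{b} → ··a··> m4
  m4 = (a.b.(rec X. a.a.b.X\{b})\{b})\{b} → ··a··> m5
  m5 = (b.(rec X. a.a.b.X\{b})\{b})\{b} → ∅
Q's transition system — 5 states:
  n0 = rec X. a.b.b.X\{b} → ··a··> n1
  n1 = b.b.(rec X. a.b.b.X\{b})\{b} → ··b··> n2
  n2 = b.(rec X. a.b.b.X\{b})\{b} → ··b··> n3
  n3 = (rec X. a.b.b.X\{b})\{b} → ··a··> n4
  n4 = (b.b.(rec X. a.b.b.X\{b})\{b})\{b} → ∅
Executing aa from P (initial set {m0}):
  after a @ step 1: {m1}
  after a @ step 2: {m2}
  ✓ P
Executing aa from Q (initial set {n0}):
  after a @ step 1: {n1}
  after a @ step 2: ∅  — Q cannot continue

aa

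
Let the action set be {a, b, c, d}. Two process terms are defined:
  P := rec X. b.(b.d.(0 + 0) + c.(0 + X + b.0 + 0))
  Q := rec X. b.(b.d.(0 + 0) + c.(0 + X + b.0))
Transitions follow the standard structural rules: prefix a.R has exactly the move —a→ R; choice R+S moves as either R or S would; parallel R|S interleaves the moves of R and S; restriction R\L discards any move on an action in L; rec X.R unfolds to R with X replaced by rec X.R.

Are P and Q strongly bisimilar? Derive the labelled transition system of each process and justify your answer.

YES

LTS(P): 6 reachable states
  m0 = rec X. b.(b.d.(0 + 0) + c.(0 + X + b.0 + 0)) has moves ··b··> m1
  m1 = b.d.(0 + 0) + c.(0 + (rec X. b.(b.d.(0 + 0) + c.(0 + X + b.0 + 0))) + b.0 + 0) has moves ··b··> m2, ··c··> m3
  m2 = d.(0 + 0) has moves ··d··> m4
  m3 = 0 + (rec X. b.(b.d.(0 + 0) + c.(0 + X + b.0 + 0))) + b.0 + 0 has moves ··b··> m1, ··b··> m5
  m4 = 0 + 0 has moves ·
  m5 = 0 has moves ·
LTS(Q): 6 reachable states
  n0 = rec X. b.(b.d.(0 + 0) + c.(0 + X + b.0)) has moves ··b··> n1
  n1 = b.d.(0 + 0) + c.(0 + (rec X. b.(b.d.(0 + 0) + c.(0 + X + b.0))) + b.0) has moves ··b··> n2, ··c··> n3
  n2 = d.(0 + 0) has moves ··d··> n4
  n3 = 0 + (rec X. b.(b.d.(0 + 0) + c.(0 + X + b.0))) + b.0 has moves ··b··> n1, ··b··> n5
  n4 = 0 + 0 has moves ·
  n5 = 0 has moves ·
Partition-refinement fixed point:
  B0 = {m0, n0}
  B1 = {m1, n1}
  B2 = {m3, n3}
  B3 = {m4, m5, n4, n5}
  B4 = {m2, n2}
m0 ∈ B0, n0 ∈ B0 → same block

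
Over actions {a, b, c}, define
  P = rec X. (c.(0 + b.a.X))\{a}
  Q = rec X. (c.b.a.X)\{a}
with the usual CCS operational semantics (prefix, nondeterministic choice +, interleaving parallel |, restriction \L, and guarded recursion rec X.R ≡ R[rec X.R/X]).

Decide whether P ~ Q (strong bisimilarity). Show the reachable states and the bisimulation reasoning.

LTS(P): 3 reachable states
  p0 = rec X. (c.(0 + b.a.X))\{a} has moves --c--▸ p1
  p1 = (0 + b.a.(rec X. (c.(0 + b.a.X))\{a}))\{a} has moves --b--▸ p2
  p2 = (a.(rec X. (c.(0 + b.a.X))\{a}))\{a} has moves ·
LTS(Q): 3 reachable states
  q0 = rec X. (c.b.a.X)\{a} has moves --c--▸ q1
  q1 = (b.a.(rec X. (c.b.a.X)\{a}))\{a} has moves --b--▸ q2
  q2 = (a.(rec X. (c.b.a.X)\{a}))\{a} has moves ·
Coarsest stable partition (strong bisimilarity classes):
  B0 = {p0, q0}
  B1 = {p1, q1}
  B2 = {p2, q2}
p0 ∈ B0, q0 ∈ B0 → same block

P ~ Q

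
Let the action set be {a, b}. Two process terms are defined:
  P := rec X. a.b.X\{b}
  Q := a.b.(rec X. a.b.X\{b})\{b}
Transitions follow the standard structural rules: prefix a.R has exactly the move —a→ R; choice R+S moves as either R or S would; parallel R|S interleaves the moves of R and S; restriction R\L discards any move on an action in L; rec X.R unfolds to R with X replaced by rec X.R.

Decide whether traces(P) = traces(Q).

traces(P) = traces(Q)

Reachable graph of P (4 states):
  u0 = rec X. a.b.X\{b} has moves ··a··> u1
  u1 = b.(rec X. a.b.X\{b})\{b} has moves ··b··> u2
  u2 = (rec X. a.b.X\{b})\{b} has moves ··a··> u3
  u3 = (b.(rec X. a.b.X\{b})\{b})\{b} has moves ·
Reachable graph of Q (4 states):
  v0 = a.b.(rec X. a.b.X\{b})\{b} has moves ··a··> v1
  v1 = b.(rec X. a.b.X\{b})\{b} has moves ··b··> v2
  v2 = (rec X. a.b.X\{b})\{b} has moves ··a··> v3
  v3 = (b.(rec X. a.b.X\{b})\{b})\{b} has moves ·
Coarsest stable partition (strong bisimilarity classes):
  B0 = {u0, v0}
  B1 = {u1, v1}
  B2 = {u2, v2}
  B3 = {u3, v3}
u0 ∈ B0, v0 ∈ B0 → same block
Bisimilar ⇒ trace-equivalent.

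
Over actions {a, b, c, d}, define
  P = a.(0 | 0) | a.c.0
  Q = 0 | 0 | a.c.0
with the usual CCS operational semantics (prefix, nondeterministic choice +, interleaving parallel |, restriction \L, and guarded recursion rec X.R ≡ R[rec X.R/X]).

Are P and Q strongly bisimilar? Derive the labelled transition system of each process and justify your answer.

P's transition system — 6 states:
  p0 = a.(0 | 0) | a.c.0 :: --a--▸ p1, --a--▸ p2
  p1 = 0 | 0 | a.c.0 :: --a--▸ p3
  p2 = a.(0 | 0) | c.0 :: --a--▸ p3, --c--▸ p4
  p3 = 0 | 0 | c.0 :: --c--▸ p5
  p4 = a.(0 | 0) | 0 :: --a--▸ p5
  p5 = 0 | 0 | 0 :: deadlocked
Q's transition system — 3 states:
  q0 = 0 | 0 | a.c.0 :: --a--▸ q1
  q1 = 0 | 0 | c.0 :: --c--▸ q2
  q2 = 0 | 0 | 0 :: deadlocked
Partition-refinement fixed point:
  B0 = {p0}
  B1 = {p2}
  B2 = {p4}
  B3 = {p5, q2}
  B4 = {p3, q1}
  B5 = {p1, q0}
p0 ∈ B0, q0 ∈ B5 → different blocks

NO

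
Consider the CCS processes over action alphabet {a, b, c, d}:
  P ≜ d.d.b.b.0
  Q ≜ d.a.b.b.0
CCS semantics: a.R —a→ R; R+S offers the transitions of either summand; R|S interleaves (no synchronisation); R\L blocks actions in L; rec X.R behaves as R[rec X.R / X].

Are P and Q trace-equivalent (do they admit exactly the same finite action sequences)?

P's transition system — 5 states:
  s0 = d.d.b.b.0 has moves =d=> s1
  s1 = d.b.b.0 has moves =d=> s2
  s2 = b.b.0 has moves =b=> s3
  s3 = b.0 has moves =b=> s4
  s4 = 0 has moves (no moves)
Q's transition system — 5 states:
  t0 = d.a.b.b.0 has moves =d=> t1
  t1 = a.b.b.0 has moves =a=> t2
  t2 = b.b.0 has moves =b=> t3
  t3 = b.0 has moves =b=> t4
  t4 = 0 has moves (no moves)
Trace ⟨dd⟩ through P, begin at {s0}:
  [1] d ⇒ {s1}
  [2] d ⇒ {s2}
  ✓ P
Trace ⟨dd⟩ through Q, begin at {t0}:
  [1] d ⇒ {t1}
  [2] d ⇒ no successor for Q

traces(P) ≠ traces(Q) — witness ⟨dd⟩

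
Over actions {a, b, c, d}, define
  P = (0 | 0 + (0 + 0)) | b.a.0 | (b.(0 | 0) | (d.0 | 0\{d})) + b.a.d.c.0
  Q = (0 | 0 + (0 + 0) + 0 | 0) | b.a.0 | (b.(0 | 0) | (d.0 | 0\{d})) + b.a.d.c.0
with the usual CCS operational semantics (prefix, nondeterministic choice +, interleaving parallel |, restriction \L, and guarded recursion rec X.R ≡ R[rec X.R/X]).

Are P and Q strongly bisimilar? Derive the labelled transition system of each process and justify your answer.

P ~ Q

LTS(P): 16 reachable states
  m0 = (0 | 0 + (0 + 0)) | b.a.0 | (b.(0 | 0) | (d.0 | 0\{d})) + b.a.d.c.0 has moves —b→ m1, —b→ m2, —b→ m3, —d→ m4
  m1 = (0 | 0 + (0 + 0)) | a.0 | (b.(0 | 0) | (d.0 | 0\{d})) has moves —a→ m5, —b→ m6, —d→ m7
  m2 = (0 | 0 + (0 + 0)) | b.a.0 | (0 | 0 | (d.0 | 0\{d})) has moves —b→ m6, —d→ m8
  m3 = a.d.c.0 has moves —a→ m9
  m4 = (0 | 0 + (0 + 0)) | b.a.0 | (b.(0 | 0) | (0 | 0\{d})) has moves —b→ m7, —b→ m8
  m5 = (0 | 0 + (0 + 0)) | 0 | (b.(0 | 0) | (d.0 | 0\{d})) has moves —b→ m10, —d→ m11
  m6 = (0 | 0 + (0 + 0)) | a.0 | (0 | 0 | (d.0 | 0\{d})) has moves —a→ m10, —d→ m12
  m7 = (0 | 0 + (0 + 0)) | a.0 | (b.(0 | 0) | (0 | 0\{d})) has moves —a→ m11, —b→ m12
  m8 = (0 | 0 + (0 + 0)) | b.a.0 | (0 | 0 | (0 | 0\{d})) has moves —b→ m12
  m9 = d.c.0 has moves —d→ m13
  m10 = (0 | 0 + (0 + 0)) | 0 | (0 | 0 | (d.0 | 0\{d})) has moves —d→ m14
  m11 = (0 | 0 + (0 + 0)) | 0 | (b.(0 | 0) | (0 | 0\{d})) has moves —b→ m14
  m12 = (0 | 0 + (0 + 0)) | a.0 | (0 | 0 | (0 | 0\{d})) has moves —a→ m14
  m13 = c.0 has moves —c→ m15
  m14 = (0 | 0 + (0 + 0)) | 0 | (0 | 0 | (0 | 0\{d})) has moves (no moves)
  m15 = 0 has moves (no moves)
LTS(Q): 16 reachable states
  n0 = (0 | 0 + (0 + 0) + 0 | 0) | b.a.0 | (b.(0 | 0) | (d.0 | 0\{d})) + b.a.d.c.0 has moves —b→ n1, —b→ n2, —b→ n3, —d→ n4
  n1 = (0 | 0 + (0 + 0) + 0 | 0) | a.0 | (b.(0 | 0) | (d.0 | 0\{d})) has moves —a→ n5, —b→ n6, —d→ n7
  n2 = (0 | 0 + (0 + 0) + 0 | 0) | b.a.0 | (0 | 0 | (d.0 | 0\{d})) has moves —b→ n6, —d→ n8
  n3 = a.d.c.0 has moves —a→ n9
  n4 = (0 | 0 + (0 + 0) + 0 | 0) | b.a.0 | (b.(0 | 0) | (0 | 0\{d})) has moves —b→ n7, —b→ n8
  n5 = (0 | 0 + (0 + 0) + 0 | 0) | 0 | (b.(0 | 0) | (d.0 | 0\{d})) has moves —b→ n10, —d→ n11
  n6 = (0 | 0 + (0 + 0) + 0 | 0) | a.0 | (0 | 0 | (d.0 | 0\{d})) has moves —a→ n10, —d→ n12
  n7 = (0 | 0 + (0 + 0) + 0 | 0) | a.0 | (b.(0 | 0) | (0 | 0\{d})) has moves —a→ n11, —b→ n12
  n8 = (0 | 0 + (0 + 0) + 0 | 0) | b.a.0 | (0 | 0 | (0 | 0\{d})) has moves —b→ n12
  n9 = d.c.0 has moves —d→ n13
  n10 = (0 | 0 + (0 + 0) + 0 | 0) | 0 | (0 | 0 | (d.0 | 0\{d})) has moves —d→ n14
  n11 = (0 | 0 + (0 + 0) + 0 | 0) | 0 | (b.(0 | 0) | (0 | 0\{d})) has moves —b→ n14
  n12 = (0 | 0 + (0 + 0) + 0 | 0) | a.0 | (0 | 0 | (0 | 0\{d})) has moves —a→ n14
  n13 = c.0 has moves —c→ n15
  n14 = (0 | 0 + (0 + 0) + 0 | 0) | 0 | (0 | 0 | (0 | 0\{d})) has moves (no moves)
  n15 = 0 has moves (no moves)
Partition-refinement fixed point:
  B0 = {m0, n0}
  B1 = {m4, n4}
  B2 = {m7, n7}
  B3 = {m11, n11}
  B4 = {m14, m15, n14, n15}
  B5 = {m12, n12}
  B6 = {m8, n8}
  B7 = {m3, n3}
  B8 = {m9, n9}
  B9 = {m13, n13}
  B10 = {m2, n2}
  B11 = {m6, n6}
  B12 = {m10, n10}
  B13 = {m1, n1}
  B14 = {m5, n5}
m0 ∈ B0, n0 ∈ B0 → same block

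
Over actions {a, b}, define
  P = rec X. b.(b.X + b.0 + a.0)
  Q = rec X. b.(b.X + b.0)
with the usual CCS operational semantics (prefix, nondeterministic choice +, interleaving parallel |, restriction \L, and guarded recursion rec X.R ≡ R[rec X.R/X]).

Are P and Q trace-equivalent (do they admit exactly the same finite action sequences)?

trace-distinct — witness ⟨ba⟩

LTS(P): 3 reachable states
  m0 = rec X. b.(b.X + b.0 + a.0) | =b=> m1
  m1 = b.(rec X. b.(b.X + b.0 + a.0)) + b.0 + a.0 | =a=> m2, =b=> m0, =b=> m2
  m2 = 0 | deadlocked
LTS(Q): 3 reachable states
  n0 = rec X. b.(b.X + b.0) | =b=> n1
  n1 = b.(rec X. b.(b.X + b.0)) + b.0 | =b=> n0, =b=> n2
  n2 = 0 | deadlocked
Trace ⟨ba⟩ through P, begin at {m0}:
  [1] b ⇒ {m1}
  [2] a ⇒ {m2}
  P completes σ.
Trace ⟨ba⟩ through Q, begin at {n0}:
  [1] b ⇒ {n1}
  [2] a ⇒ ∅ (Q stuck)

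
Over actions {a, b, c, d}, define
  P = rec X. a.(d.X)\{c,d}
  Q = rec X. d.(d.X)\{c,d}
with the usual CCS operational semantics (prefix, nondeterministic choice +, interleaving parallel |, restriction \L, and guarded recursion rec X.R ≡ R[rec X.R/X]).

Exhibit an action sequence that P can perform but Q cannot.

a

P's transition system — 2 states:
  s0 = rec X. a.(d.X)\{c,d} has moves —a→ s1
  s1 = (d.(rec X. a.(d.X)\{c,d}))\{c,d} has moves ∅
Q's transition system — 2 states:
  t0 = rec X. d.(d.X)\{c,d} has moves —d→ t1
  t1 = (d.(rec X. d.(d.X)\{c,d}))\{c,d} has moves ∅
Trace ⟨a⟩ through P, begin at {s0}:
  after a @ step 1: {s1}
  ✓ P
Trace ⟨a⟩ through Q, begin at {t0}:
  after a @ step 1: ∅  — Q cannot continue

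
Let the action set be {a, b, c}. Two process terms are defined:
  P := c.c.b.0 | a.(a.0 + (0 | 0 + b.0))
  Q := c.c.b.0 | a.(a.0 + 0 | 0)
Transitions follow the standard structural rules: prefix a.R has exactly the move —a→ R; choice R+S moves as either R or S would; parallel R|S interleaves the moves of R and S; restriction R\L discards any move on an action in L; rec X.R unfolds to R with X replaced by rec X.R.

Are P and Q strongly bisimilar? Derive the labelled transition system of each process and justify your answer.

Reachable graph of P (12 states):
  u0 = c.c.b.0 | a.(a.0 + (0 | 0 + b.0)) → ··a··> u1, ··c··> u2
  u1 = c.c.b.0 | (a.0 + (0 | 0 + b.0)) → ··a··> u3, ··b··> u3, ··c··> u4
  u2 = c.b.0 | a.(a.0 + (0 | 0 + b.0)) → ··a··> u4, ··c··> u5
  u3 = c.c.b.0 | 0 → ··c··> u6
  u4 = c.b.0 | (a.0 + (0 | 0 + b.0)) → ··a··> u6, ··b··> u6, ··c··> u7
  u5 = b.0 | a.(a.0 + (0 | 0 + b.0)) → ··a··> u7, ··b··> u8
  u6 = c.b.0 | 0 → ··c··> u9
  u7 = b.0 | (a.0 + (0 | 0 + b.0)) → ··a··> u9, ··b··> u10, ··b··> u9
  u8 = 0 | a.(a.0 + (0 | 0 + b.0)) → ··a··> u10
  u9 = b.0 | 0 → ··b··> u11
  u10 = 0 | (a.0 + (0 | 0 + b.0)) → ··a··> u11, ··b··> u11
  u11 = 0 | 0 → (no moves)
Reachable graph of Q (12 states):
  v0 = c.c.b.0 | a.(a.0 + 0 | 0) → ··a··> v1, ··c··> v2
  v1 = c.c.b.0 | (a.0 + 0 | 0) → ··a··> v3, ··c··> v4
  v2 = c.b.0 | a.(a.0 + 0 | 0) → ··a··> v4, ··c··> v5
  v3 = c.c.b.0 | 0 → ··c··> v6
  v4 = c.b.0 | (a.0 + 0 | 0) → ··a··> v6, ··c··> v7
  v5 = b.0 | a.(a.0 + 0 | 0) → ··a··> v7, ··b··> v8
  v6 = c.b.0 | 0 → ··c··> v9
  v7 = b.0 | (a.0 + 0 | 0) → ··a··> v9, ··b··> v10
  v8 = 0 | a.(a.0 + 0 | 0) → ··a··> v10
  v9 = b.0 | 0 → ··b··> v11
  v10 = 0 | (a.0 + 0 | 0) → ··a··> v11
  v11 = 0 | 0 → (no moves)
Coarsest stable partition (strong bisimilarity classes):
  B0 = {u0}
  B1 = {u1}
  B2 = {u3, v3}
  B3 = {u6, v6}
  B4 = {u9, v9}
  B5 = {u11, v11}
  B6 = {u4}
  B7 = {u7}
  B8 = {u10}
  B9 = {u2}
  B10 = {u5}
  B11 = {u8}
  B12 = {v0}
  B13 = {v2}
  B14 = {v4}
  B15 = {v7}
  B16 = {v10}
  B17 = {v5}
  B18 = {v8}
  B19 = {v1}
u0 ∈ B0, v0 ∈ B12 → different blocks

not bisimilar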